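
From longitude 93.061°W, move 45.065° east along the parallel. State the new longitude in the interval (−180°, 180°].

47.996°W

Start at -93.061°; shift +45.065° → -47.996°.
-47.996° already lies in (−180°, 180°].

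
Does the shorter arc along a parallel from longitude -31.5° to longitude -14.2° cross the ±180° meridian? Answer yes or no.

No

Signed shortest Δλ = ((-14.2 − -31.5 + 180) mod 360) − 180 = 17.3°.
Going east by 17.3° from -31.5° reaches -14.2° without touching 180°.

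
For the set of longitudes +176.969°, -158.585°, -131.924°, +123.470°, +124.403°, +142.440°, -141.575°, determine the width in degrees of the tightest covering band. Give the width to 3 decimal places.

Sort the longitudes: -158.585°, -141.575°, -131.924°, +123.470°, +124.403°, +142.440°, +176.969°.
Eastward gaps between consecutive values (wrapping around): 17.010°, 9.651°, 255.394°, 0.933°, 18.037°, 34.529°, 24.446°.
Largest gap = 255.394° ⇒ minimal covering band is its complement: 360° − 255.394° = 104.606°.
Band runs from +123.470° eastward to -131.924°, crossing the antimeridian.

104.606°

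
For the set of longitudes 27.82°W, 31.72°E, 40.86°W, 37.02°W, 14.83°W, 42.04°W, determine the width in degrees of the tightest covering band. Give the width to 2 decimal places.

Sort the longitudes: -42.04°, -40.86°, -37.02°, -27.82°, -14.83°, +31.72°.
Eastward gaps between consecutive values (wrapping around): 1.18°, 3.84°, 9.20°, 12.99°, 46.55°, 286.24°.
Largest gap = 286.24° ⇒ minimal covering band is its complement: 360° − 286.24° = 73.76°.
Band runs from -42.04° eastward to +31.72°.

73.76°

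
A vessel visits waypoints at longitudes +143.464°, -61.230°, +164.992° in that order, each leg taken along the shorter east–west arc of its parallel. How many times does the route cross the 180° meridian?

2

Leg 1: +143.464° → -61.230°, shortest Δλ = 155.306° (east) — crosses 180°.
Leg 2: -61.230° → +164.992°, shortest Δλ = -133.778° (west) — crosses 180°.
Total crossings: 2.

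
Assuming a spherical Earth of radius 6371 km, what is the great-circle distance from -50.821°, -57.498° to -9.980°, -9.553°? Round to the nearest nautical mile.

Δλ = -9.553 − -57.498 = 47.945°.
Δφ = -9.980 − -50.821 = 40.841°.
a = sin²(Δφ/2) + cos φ₁ · cos φ₂ · sin²(Δλ/2) = 0.224446.
c = 2·atan2(√a, √(1−a)) = 0.98710 rad → d = 6371·c ≈ 6288.84 km ≈ 3395.70 nmi.

3396 nmi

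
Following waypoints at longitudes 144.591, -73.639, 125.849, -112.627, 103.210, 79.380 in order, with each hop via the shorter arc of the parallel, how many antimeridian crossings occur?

4

Leg 1: +144.591° → -73.639°, shortest Δλ = 141.77° (east) — crosses 180°.
Leg 2: -73.639° → +125.849°, shortest Δλ = -160.512° (west) — crosses 180°.
Leg 3: +125.849° → -112.627°, shortest Δλ = 121.524° (east) — crosses 180°.
Leg 4: -112.627° → +103.210°, shortest Δλ = -144.163° (west) — crosses 180°.
Leg 5: +103.210° → +79.380°, shortest Δλ = -23.83° (west) — does not cross 180°.
Total crossings: 4.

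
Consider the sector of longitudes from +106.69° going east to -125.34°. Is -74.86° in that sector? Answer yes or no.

No

Band width going east from +106.69° to -125.34°: ((-125.34 − 106.69) mod 360) = 127.97°.
Offset of -74.86° east of the west edge: ((-74.86 − 106.69) mod 360) = 178.45°.
178.45° > 127.97° ⇒ outside.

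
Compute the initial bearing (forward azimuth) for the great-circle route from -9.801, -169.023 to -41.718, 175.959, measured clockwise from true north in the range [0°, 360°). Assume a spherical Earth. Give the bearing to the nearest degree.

200°

Δλ = 175.959 − -169.023 = 344.982°; wrapped into (−180°, 180°]: -15.018°.
θ = atan2( sin Δλ · cos φ₂ , cos φ₁ · sin φ₂ − sin φ₁ · cos φ₂ · cos Δλ )
  = atan2(-0.19342, -0.53303) = -160.056° → normalised to [0°, 360°): 199.944°.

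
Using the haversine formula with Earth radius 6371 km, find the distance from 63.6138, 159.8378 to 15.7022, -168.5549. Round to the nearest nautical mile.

3161 nmi

Δλ = -168.5549 − 159.8378 = -328.3927°; wrapped into (−180°, 180°]: 31.6073°.
Δφ = 15.7022 − 63.6138 = -47.9116°.
a = sin²(Δφ/2) + cos φ₁ · cos φ₂ · sin²(Δλ/2) = 0.196594.
c = 2·atan2(√a, √(1−a)) = 0.91875 rad → d = 6371·c ≈ 5853.38 km ≈ 3160.57 nmi.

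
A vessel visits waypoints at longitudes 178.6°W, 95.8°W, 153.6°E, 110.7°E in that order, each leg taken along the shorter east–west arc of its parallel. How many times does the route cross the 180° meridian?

1

Leg 1: -178.6° → -95.8°, shortest Δλ = 82.8° (east) — does not cross 180°.
Leg 2: -95.8° → +153.6°, shortest Δλ = -110.6° (west) — crosses 180°.
Leg 3: +153.6° → +110.7°, shortest Δλ = -42.9° (west) — does not cross 180°.
Total crossings: 1.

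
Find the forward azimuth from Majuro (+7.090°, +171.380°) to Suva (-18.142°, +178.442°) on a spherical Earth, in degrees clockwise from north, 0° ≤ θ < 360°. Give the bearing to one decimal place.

Δλ = 178.442 − 171.380 = 7.062°.
θ = atan2( sin Δλ · cos φ₂ , cos φ₁ · sin φ₂ − sin φ₁ · cos φ₂ · cos Δλ )
  = atan2(0.11683, -0.42539) = 164.643° → normalised to [0°, 360°): 164.643°.

164.6°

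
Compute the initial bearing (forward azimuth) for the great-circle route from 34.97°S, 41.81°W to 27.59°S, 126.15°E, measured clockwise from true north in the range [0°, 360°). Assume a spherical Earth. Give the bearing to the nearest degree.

168°

Δλ = 126.15 − -41.81 = 167.96°.
θ = atan2( sin Δλ · cos φ₂ , cos φ₁ · sin φ₂ − sin φ₁ · cos φ₂ · cos Δλ )
  = atan2(0.18487, -0.87632) = 168.087° → normalised to [0°, 360°): 168.087°.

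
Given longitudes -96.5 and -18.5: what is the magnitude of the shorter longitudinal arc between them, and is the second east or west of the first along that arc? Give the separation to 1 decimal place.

Raw difference: -18.5 − -96.5 = 78.0°.
Normalise into (−180°, 180°]: 78.0° stays 78.0°.
Positive ⇒ the second point lies to the east; separation 78.0°.

78.0° east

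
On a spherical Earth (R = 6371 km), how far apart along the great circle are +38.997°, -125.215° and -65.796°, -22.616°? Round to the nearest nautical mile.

Δλ = -22.616 − -125.215 = 102.599°.
Δφ = -65.796 − 38.997 = -104.793°.
a = sin²(Δφ/2) + cos φ₁ · cos φ₂ · sin²(Δλ/2) = 0.821731.
c = 2·atan2(√a, √(1−a)) = 2.26981 rad → d = 6371·c ≈ 14460.96 km ≈ 7808.29 nmi.

7808 nmi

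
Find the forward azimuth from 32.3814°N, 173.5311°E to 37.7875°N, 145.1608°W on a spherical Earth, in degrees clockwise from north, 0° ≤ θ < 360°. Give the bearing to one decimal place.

Δλ = -145.1608 − 173.5311 = -318.6919°; wrapped into (−180°, 180°]: 41.3081°.
θ = atan2( sin Δλ · cos φ₂ , cos φ₁ · sin φ₂ − sin φ₁ · cos φ₂ · cos Δλ )
  = atan2(0.52168, 0.19953) = 69.069° → normalised to [0°, 360°): 69.069°.

69.1°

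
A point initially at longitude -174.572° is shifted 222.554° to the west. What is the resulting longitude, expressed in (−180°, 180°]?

-37.126°

Start at -174.572°; shift −222.554° → -397.126°.
-397.126° lies outside (−180°, 180°]; add 360° → -37.126°.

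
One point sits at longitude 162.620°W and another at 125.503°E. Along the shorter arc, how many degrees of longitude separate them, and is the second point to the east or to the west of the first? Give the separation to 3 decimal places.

71.877° west

Raw difference: 125.503 − -162.620 = 288.123°.
Normalise into (−180°, 180°]: 288.123° − 360° = -71.877°.
Negative ⇒ the second point lies to the west; separation 71.877°.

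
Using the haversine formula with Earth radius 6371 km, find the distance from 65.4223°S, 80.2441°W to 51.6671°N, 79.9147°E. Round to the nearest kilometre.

18118 km

Δλ = 79.9147 − -80.2441 = 160.1588°.
Δφ = 51.6671 − -65.4223 = 117.0894°.
a = sin²(Δφ/2) + cos φ₁ · cos φ₂ · sin²(Δλ/2) = 0.978003.
c = 2·atan2(√a, √(1−a)) = 2.84387 rad → d = 6371·c ≈ 18118.29 km.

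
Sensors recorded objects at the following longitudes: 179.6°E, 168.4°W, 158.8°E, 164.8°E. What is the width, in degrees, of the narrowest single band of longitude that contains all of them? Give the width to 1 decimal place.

Sort the longitudes: -168.4°, +158.8°, +164.8°, +179.6°.
Eastward gaps between consecutive values (wrapping around): 327.2°, 6.0°, 14.8°, 12.0°.
Largest gap = 327.2° ⇒ minimal covering band is its complement: 360° − 327.2° = 32.8°.
Band runs from +158.8° eastward to -168.4°, crossing the antimeridian.

32.8°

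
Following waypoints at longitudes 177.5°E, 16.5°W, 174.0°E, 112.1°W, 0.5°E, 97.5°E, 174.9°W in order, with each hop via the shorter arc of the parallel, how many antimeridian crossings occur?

4

Leg 1: +177.5° → -16.5°, shortest Δλ = 166.0° (east) — crosses 180°.
Leg 2: -16.5° → +174.0°, shortest Δλ = -169.5° (west) — crosses 180°.
Leg 3: +174.0° → -112.1°, shortest Δλ = 73.9° (east) — crosses 180°.
Leg 4: -112.1° → +0.5°, shortest Δλ = 112.6° (east) — does not cross 180°.
Leg 5: +0.5° → +97.5°, shortest Δλ = 97.0° (east) — does not cross 180°.
Leg 6: +97.5° → -174.9°, shortest Δλ = 87.6° (east) — crosses 180°.
Total crossings: 4.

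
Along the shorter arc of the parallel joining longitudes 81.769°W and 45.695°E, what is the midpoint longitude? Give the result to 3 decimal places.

18.037°W

Signed shortest Δλ from -81.769° to +45.695° is +127.464°.
Midpoint longitude = -81.769° + (+127.464°)/2 = -81.769° + 63.732° = -18.037°.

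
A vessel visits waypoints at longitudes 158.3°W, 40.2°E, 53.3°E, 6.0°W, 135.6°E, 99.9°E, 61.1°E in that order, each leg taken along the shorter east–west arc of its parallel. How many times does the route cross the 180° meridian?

1

Leg 1: -158.3° → +40.2°, shortest Δλ = -161.5° (west) — crosses 180°.
Leg 2: +40.2° → +53.3°, shortest Δλ = 13.1° (east) — does not cross 180°.
Leg 3: +53.3° → -6.0°, shortest Δλ = -59.3° (west) — does not cross 180°.
Leg 4: -6.0° → +135.6°, shortest Δλ = 141.6° (east) — does not cross 180°.
Leg 5: +135.6° → +99.9°, shortest Δλ = -35.7° (west) — does not cross 180°.
Leg 6: +99.9° → +61.1°, shortest Δλ = -38.8° (west) — does not cross 180°.
Total crossings: 1.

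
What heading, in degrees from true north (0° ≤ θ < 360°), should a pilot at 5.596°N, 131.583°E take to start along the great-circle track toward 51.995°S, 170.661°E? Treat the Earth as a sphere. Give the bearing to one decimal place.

Δλ = 170.661 − 131.583 = 39.078°.
θ = atan2( sin Δλ · cos φ₂ , cos φ₁ · sin φ₂ − sin φ₁ · cos φ₂ · cos Δλ )
  = atan2(0.38814, -0.83081) = 154.959° → normalised to [0°, 360°): 154.959°.

155.0°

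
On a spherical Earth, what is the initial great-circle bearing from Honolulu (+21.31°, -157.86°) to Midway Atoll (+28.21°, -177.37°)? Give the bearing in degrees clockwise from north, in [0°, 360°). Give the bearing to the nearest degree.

295°

Δλ = -177.37 − -157.86 = -19.51°.
θ = atan2( sin Δλ · cos φ₂ , cos φ₁ · sin φ₂ − sin φ₁ · cos φ₂ · cos Δλ )
  = atan2(-0.29430, 0.13852) = -64.794° → normalised to [0°, 360°): 295.206°.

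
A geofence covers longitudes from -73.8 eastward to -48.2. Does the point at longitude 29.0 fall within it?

No

Band width going east from -73.8° to -48.2°: ((-48.2 − -73.8) mod 360) = 25.6°.
Offset of +29.0° east of the west edge: ((29.0 − -73.8) mod 360) = 102.8°.
102.8° > 25.6° ⇒ outside.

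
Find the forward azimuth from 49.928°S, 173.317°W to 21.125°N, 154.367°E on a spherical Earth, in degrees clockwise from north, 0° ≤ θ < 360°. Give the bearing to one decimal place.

Δλ = 154.367 − -173.317 = 327.684°; wrapped into (−180°, 180°]: -32.316°.
θ = atan2( sin Δλ · cos φ₂ , cos φ₁ · sin φ₂ − sin φ₁ · cos φ₂ · cos Δλ )
  = atan2(-0.49866, 0.83526) = -30.838° → normalised to [0°, 360°): 329.162°.

329.2°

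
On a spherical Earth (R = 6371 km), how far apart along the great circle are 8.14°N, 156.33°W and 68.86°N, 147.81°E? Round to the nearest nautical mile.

4238 nmi

Δλ = 147.81 − -156.33 = 304.14°; wrapped into (−180°, 180°]: -55.86°.
Δφ = 68.86 − 8.14 = 60.72°.
a = sin²(Δφ/2) + cos φ₁ · cos φ₂ · sin²(Δλ/2) = 0.333787.
c = 2·atan2(√a, √(1−a)) = 1.23192 rad → d = 6371·c ≈ 7848.57 km ≈ 4237.89 nmi.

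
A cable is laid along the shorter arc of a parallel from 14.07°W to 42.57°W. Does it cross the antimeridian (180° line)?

Signed shortest Δλ = ((-42.57 − -14.07 + 180) mod 360) − 180 = -28.5°.
Going west by 28.5° from -14.07° reaches -42.57° without touching 180°.

No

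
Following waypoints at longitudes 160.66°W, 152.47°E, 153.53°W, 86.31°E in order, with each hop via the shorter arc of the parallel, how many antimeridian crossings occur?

3

Leg 1: -160.66° → +152.47°, shortest Δλ = -46.87° (west) — crosses 180°.
Leg 2: +152.47° → -153.53°, shortest Δλ = 54.0° (east) — crosses 180°.
Leg 3: -153.53° → +86.31°, shortest Δλ = -120.16° (west) — crosses 180°.
Total crossings: 3.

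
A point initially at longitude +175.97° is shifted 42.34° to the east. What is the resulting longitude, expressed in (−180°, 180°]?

-141.69°

Start at +175.97°; shift +42.34° → +218.31°.
+218.31° lies outside (−180°, 180°]; subtract 360° → -141.69°.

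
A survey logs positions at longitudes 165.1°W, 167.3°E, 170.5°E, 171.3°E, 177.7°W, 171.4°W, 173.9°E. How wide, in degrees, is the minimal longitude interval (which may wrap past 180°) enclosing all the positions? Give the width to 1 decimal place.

Sort the longitudes: -177.7°, -171.4°, -165.1°, +167.3°, +170.5°, +171.3°, +173.9°.
Eastward gaps between consecutive values (wrapping around): 6.3°, 6.3°, 332.4°, 3.2°, 0.8°, 2.6°, 8.4°.
Largest gap = 332.4° ⇒ minimal covering band is its complement: 360° − 332.4° = 27.6°.
Band runs from +167.3° eastward to -165.1°, crossing the antimeridian.

27.6°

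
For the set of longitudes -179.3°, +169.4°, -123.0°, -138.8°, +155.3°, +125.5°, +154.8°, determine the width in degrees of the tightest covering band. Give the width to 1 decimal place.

111.5°

Sort the longitudes: -179.3°, -138.8°, -123.0°, +125.5°, +154.8°, +155.3°, +169.4°.
Eastward gaps between consecutive values (wrapping around): 40.5°, 15.8°, 248.5°, 29.3°, 0.5°, 14.1°, 11.3°.
Largest gap = 248.5° ⇒ minimal covering band is its complement: 360° − 248.5° = 111.5°.
Band runs from +125.5° eastward to -123.0°, crossing the antimeridian.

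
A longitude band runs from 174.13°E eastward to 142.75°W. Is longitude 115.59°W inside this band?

Band width going east from +174.13° to -142.75°: ((-142.75 − 174.13) mod 360) = 43.12°.
Offset of -115.59° east of the west edge: ((-115.59 − 174.13) mod 360) = 70.28°.
70.28° > 43.12° ⇒ outside.

No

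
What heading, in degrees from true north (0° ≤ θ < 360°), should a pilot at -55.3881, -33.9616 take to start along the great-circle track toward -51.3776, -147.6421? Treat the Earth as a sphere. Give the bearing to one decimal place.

Δλ = -147.6421 − -33.9616 = -113.6805°.
θ = atan2( sin Δλ · cos φ₂ , cos φ₁ · sin φ₂ − sin φ₁ · cos φ₂ · cos Δλ )
  = atan2(-0.57163, -0.65010) = -138.675° → normalised to [0°, 360°): 221.325°.

221.3°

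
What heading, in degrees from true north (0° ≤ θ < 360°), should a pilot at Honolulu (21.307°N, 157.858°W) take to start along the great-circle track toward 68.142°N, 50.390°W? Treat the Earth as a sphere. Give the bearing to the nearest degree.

Δλ = -50.390 − -157.858 = 107.468°.
θ = atan2( sin Δλ · cos φ₂ , cos φ₁ · sin φ₂ − sin φ₁ · cos φ₂ · cos Δλ )
  = atan2(0.35514, 0.90528) = 21.420° → normalised to [0°, 360°): 21.420°.

21°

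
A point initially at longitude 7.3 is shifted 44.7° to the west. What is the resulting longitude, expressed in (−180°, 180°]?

-37.4°

Start at +7.3°; shift −44.7° → -37.4°.
-37.4° already lies in (−180°, 180°].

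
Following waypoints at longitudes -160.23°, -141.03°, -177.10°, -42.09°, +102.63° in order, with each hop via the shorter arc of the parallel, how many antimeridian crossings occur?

0

Leg 1: -160.23° → -141.03°, shortest Δλ = 19.2° (east) — does not cross 180°.
Leg 2: -141.03° → -177.10°, shortest Δλ = -36.07° (west) — does not cross 180°.
Leg 3: -177.10° → -42.09°, shortest Δλ = 135.01° (east) — does not cross 180°.
Leg 4: -42.09° → +102.63°, shortest Δλ = 144.72° (east) — does not cross 180°.
Total crossings: 0.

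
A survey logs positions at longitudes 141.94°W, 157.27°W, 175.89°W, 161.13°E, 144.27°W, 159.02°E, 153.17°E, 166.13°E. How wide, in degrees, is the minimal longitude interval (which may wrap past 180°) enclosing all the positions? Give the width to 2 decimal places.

Sort the longitudes: -175.89°, -157.27°, -144.27°, -141.94°, +153.17°, +159.02°, +161.13°, +166.13°.
Eastward gaps between consecutive values (wrapping around): 18.62°, 13.00°, 2.33°, 295.11°, 5.85°, 2.11°, 5.00°, 17.98°.
Largest gap = 295.11° ⇒ minimal covering band is its complement: 360° − 295.11° = 64.89°.
Band runs from +153.17° eastward to -141.94°, crossing the antimeridian.

64.89°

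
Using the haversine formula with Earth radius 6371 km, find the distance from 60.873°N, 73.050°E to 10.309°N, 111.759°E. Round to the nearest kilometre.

Δλ = 111.759 − 73.050 = 38.709°.
Δφ = 10.309 − 60.873 = -50.564°.
a = sin²(Δφ/2) + cos φ₁ · cos φ₂ · sin²(Δλ/2) = 0.234990.
c = 2·atan2(√a, √(1−a)) = 1.01217 rad → d = 6371·c ≈ 6448.55 km.

6449 km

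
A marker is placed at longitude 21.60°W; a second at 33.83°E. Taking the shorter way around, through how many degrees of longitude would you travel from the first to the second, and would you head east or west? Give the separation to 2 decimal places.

55.43° east

Raw difference: 33.83 − -21.60 = 55.43°.
Normalise into (−180°, 180°]: 55.43° stays 55.43°.
Positive ⇒ the second point lies to the east; separation 55.43°.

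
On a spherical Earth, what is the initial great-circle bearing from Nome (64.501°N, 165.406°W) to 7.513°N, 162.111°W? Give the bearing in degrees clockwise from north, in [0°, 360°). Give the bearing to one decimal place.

176.1°

Δλ = -162.111 − -165.406 = 3.295°.
θ = atan2( sin Δλ · cos φ₂ , cos φ₁ · sin φ₂ − sin φ₁ · cos φ₂ · cos Δλ )
  = atan2(0.05698, -0.83708) = 176.106° → normalised to [0°, 360°): 176.106°.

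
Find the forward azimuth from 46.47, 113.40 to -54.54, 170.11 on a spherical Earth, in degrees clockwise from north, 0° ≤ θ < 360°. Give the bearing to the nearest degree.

Δλ = 170.11 − 113.40 = 56.71°.
θ = atan2( sin Δλ · cos φ₂ , cos φ₁ · sin φ₂ − sin φ₁ · cos φ₂ · cos Δλ )
  = atan2(0.48494, -0.79185) = 148.516° → normalised to [0°, 360°): 148.516°.

149°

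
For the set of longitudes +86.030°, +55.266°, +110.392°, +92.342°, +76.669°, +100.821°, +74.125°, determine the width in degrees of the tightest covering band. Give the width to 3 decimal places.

55.126°

Sort the longitudes: +55.266°, +74.125°, +76.669°, +86.030°, +92.342°, +100.821°, +110.392°.
Eastward gaps between consecutive values (wrapping around): 18.859°, 2.544°, 9.361°, 6.312°, 8.479°, 9.571°, 304.874°.
Largest gap = 304.874° ⇒ minimal covering band is its complement: 360° − 304.874° = 55.126°.
Band runs from +55.266° eastward to +110.392°.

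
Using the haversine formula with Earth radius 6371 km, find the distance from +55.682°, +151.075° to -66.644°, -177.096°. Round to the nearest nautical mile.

7483 nmi

Δλ = -177.096 − 151.075 = -328.171°; wrapped into (−180°, 180°]: 31.829°.
Δφ = -66.644 − 55.682 = -122.326°.
a = sin²(Δφ/2) + cos φ₁ · cos φ₂ · sin²(Δλ/2) = 0.784173.
c = 2·atan2(√a, √(1−a)) = 2.17529 rad → d = 6371·c ≈ 13858.77 km ≈ 7483.14 nmi.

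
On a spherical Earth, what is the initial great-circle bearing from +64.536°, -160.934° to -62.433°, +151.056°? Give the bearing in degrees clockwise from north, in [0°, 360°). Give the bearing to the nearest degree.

208°

Δλ = 151.056 − -160.934 = 311.990°; wrapped into (−180°, 180°]: -48.010°.
θ = atan2( sin Δλ · cos φ₂ , cos φ₁ · sin φ₂ − sin φ₁ · cos φ₂ · cos Δλ )
  = atan2(-0.34397, -0.66066) = -152.496° → normalised to [0°, 360°): 207.504°.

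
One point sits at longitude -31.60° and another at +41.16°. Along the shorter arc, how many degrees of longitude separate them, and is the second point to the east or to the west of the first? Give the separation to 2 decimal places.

Raw difference: 41.16 − -31.60 = 72.76°.
Normalise into (−180°, 180°]: 72.76° stays 72.76°.
Positive ⇒ the second point lies to the east; separation 72.76°.

72.76° east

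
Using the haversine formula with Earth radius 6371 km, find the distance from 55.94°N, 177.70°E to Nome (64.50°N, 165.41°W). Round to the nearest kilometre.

1325 km

Δλ = -165.41 − 177.70 = -343.11°; wrapped into (−180°, 180°]: 16.89°.
Δφ = 64.50 − 55.94 = 8.56°.
a = sin²(Δφ/2) + cos φ₁ · cos φ₂ · sin²(Δλ/2) = 0.010770.
c = 2·atan2(√a, √(1−a)) = 0.20793 rad → d = 6371·c ≈ 1324.73 km.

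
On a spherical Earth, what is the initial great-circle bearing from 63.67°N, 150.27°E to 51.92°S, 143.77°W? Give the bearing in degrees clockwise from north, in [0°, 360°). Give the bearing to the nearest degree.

136°

Δλ = -143.77 − 150.27 = -294.04°; wrapped into (−180°, 180°]: 65.96°.
θ = atan2( sin Δλ · cos φ₂ , cos φ₁ · sin φ₂ − sin φ₁ · cos φ₂ · cos Δλ )
  = atan2(0.56326, -0.57432) = 135.557° → normalised to [0°, 360°): 135.557°.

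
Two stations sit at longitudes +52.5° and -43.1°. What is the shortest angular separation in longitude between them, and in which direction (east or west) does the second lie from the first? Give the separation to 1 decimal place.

Raw difference: -43.1 − 52.5 = -95.6°.
Normalise into (−180°, 180°]: -95.6° stays -95.6°.
Negative ⇒ the second point lies to the west; separation 95.6°.

95.6° west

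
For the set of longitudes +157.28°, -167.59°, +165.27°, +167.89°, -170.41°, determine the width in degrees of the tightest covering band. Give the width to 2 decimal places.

35.13°

Sort the longitudes: -170.41°, -167.59°, +157.28°, +165.27°, +167.89°.
Eastward gaps between consecutive values (wrapping around): 2.82°, 324.87°, 7.99°, 2.62°, 21.70°.
Largest gap = 324.87° ⇒ minimal covering band is its complement: 360° − 324.87° = 35.13°.
Band runs from +157.28° eastward to -167.59°, crossing the antimeridian.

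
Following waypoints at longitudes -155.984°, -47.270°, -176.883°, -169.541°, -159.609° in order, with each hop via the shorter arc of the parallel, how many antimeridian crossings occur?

0

Leg 1: -155.984° → -47.270°, shortest Δλ = 108.714° (east) — does not cross 180°.
Leg 2: -47.270° → -176.883°, shortest Δλ = -129.613° (west) — does not cross 180°.
Leg 3: -176.883° → -169.541°, shortest Δλ = 7.342° (east) — does not cross 180°.
Leg 4: -169.541° → -159.609°, shortest Δλ = 9.932° (east) — does not cross 180°.
Total crossings: 0.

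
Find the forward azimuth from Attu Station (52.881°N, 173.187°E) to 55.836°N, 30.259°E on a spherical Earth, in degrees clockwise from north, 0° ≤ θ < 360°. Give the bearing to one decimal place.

338.4°

Δλ = 30.259 − 173.187 = -142.928°.
θ = atan2( sin Δλ · cos φ₂ , cos φ₁ · sin φ₂ − sin φ₁ · cos φ₂ · cos Δλ )
  = atan2(-0.33852, 0.85661) = -21.563° → normalised to [0°, 360°): 338.437°.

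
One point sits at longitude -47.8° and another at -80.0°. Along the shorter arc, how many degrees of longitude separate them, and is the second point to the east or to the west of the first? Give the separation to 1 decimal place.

Raw difference: -80.0 − -47.8 = -32.2°.
Normalise into (−180°, 180°]: -32.2° stays -32.2°.
Negative ⇒ the second point lies to the west; separation 32.2°.

32.2° west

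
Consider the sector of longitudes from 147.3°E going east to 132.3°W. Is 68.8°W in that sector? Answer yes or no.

Band width going east from +147.3° to -132.3°: ((-132.3 − 147.3) mod 360) = 80.4°.
Offset of -68.8° east of the west edge: ((-68.8 − 147.3) mod 360) = 143.9°.
143.9° > 80.4° ⇒ outside.

No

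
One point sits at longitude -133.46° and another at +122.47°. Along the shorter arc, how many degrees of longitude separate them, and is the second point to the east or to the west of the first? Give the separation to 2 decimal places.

Raw difference: 122.47 − -133.46 = 255.93°.
Normalise into (−180°, 180°]: 255.93° − 360° = -104.07°.
Negative ⇒ the second point lies to the west; separation 104.07°.

104.07° west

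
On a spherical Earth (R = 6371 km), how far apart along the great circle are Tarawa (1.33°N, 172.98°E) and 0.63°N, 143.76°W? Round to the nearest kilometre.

Δλ = -143.76 − 172.98 = -316.74°; wrapped into (−180°, 180°]: 43.26°.
Δφ = 0.63 − 1.33 = -0.70°.
a = sin²(Δφ/2) + cos φ₁ · cos φ₂ · sin²(Δλ/2) = 0.135867.
c = 2·atan2(√a, √(1−a)) = 0.75501 rad → d = 6371·c ≈ 4810.15 km.

4810 km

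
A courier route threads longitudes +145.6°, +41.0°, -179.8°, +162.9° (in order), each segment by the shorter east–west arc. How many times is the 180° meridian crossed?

2

Leg 1: +145.6° → +41.0°, shortest Δλ = -104.6° (west) — does not cross 180°.
Leg 2: +41.0° → -179.8°, shortest Δλ = 139.2° (east) — crosses 180°.
Leg 3: -179.8° → +162.9°, shortest Δλ = -17.3° (west) — crosses 180°.
Total crossings: 2.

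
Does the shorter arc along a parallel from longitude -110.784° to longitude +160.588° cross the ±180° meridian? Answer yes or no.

Naïve |160.588 − -110.784| = 271.372° > 180°, so the shorter arc goes the other way round — across 180°.
Signed shortest Δλ = ((160.588 − -110.784 + 180) mod 360) − 180 = -88.628°.
Going west by 88.628° from -110.784° passes through 180° before reaching +160.588°.

Yes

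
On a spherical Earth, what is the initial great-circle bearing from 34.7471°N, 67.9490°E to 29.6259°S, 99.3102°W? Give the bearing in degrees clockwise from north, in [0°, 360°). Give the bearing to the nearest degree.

292°

Δλ = -99.3102 − 67.9490 = -167.2592°.
θ = atan2( sin Δλ · cos φ₂ , cos φ₁ · sin φ₂ − sin φ₁ · cos φ₂ · cos Δλ )
  = atan2(-0.19171, 0.07706) = -68.101° → normalised to [0°, 360°): 291.899°.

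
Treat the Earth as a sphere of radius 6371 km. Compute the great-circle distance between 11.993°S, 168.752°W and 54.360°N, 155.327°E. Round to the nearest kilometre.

Δλ = 155.327 − -168.752 = 324.079°; wrapped into (−180°, 180°]: -35.921°.
Δφ = 54.360 − -11.993 = 66.353°.
a = sin²(Δφ/2) + cos φ₁ · cos φ₂ · sin²(Δλ/2) = 0.353646.
c = 2·atan2(√a, √(1−a)) = 1.27374 rad → d = 6371·c ≈ 8115.00 km.

8115 km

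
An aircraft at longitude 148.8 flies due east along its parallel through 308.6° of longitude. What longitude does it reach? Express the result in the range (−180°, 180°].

Start at +148.8°; shift +308.6° → +457.4°.
+457.4° lies outside (−180°, 180°]; subtract 360° → +97.4°.

+97.4°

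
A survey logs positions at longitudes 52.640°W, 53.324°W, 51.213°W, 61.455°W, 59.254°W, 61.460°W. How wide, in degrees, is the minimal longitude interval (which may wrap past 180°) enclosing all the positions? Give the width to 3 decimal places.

Sort the longitudes: -61.460°, -61.455°, -59.254°, -53.324°, -52.640°, -51.213°.
Eastward gaps between consecutive values (wrapping around): 0.005°, 2.201°, 5.930°, 0.684°, 1.427°, 349.753°.
Largest gap = 349.753° ⇒ minimal covering band is its complement: 360° − 349.753° = 10.247°.
Band runs from -61.460° eastward to -51.213°.

10.247°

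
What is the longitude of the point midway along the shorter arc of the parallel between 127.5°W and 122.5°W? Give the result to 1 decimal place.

Signed shortest Δλ from -127.5° to -122.5° is +5.0°.
Midpoint longitude = -127.5° + (+5.0°)/2 = -127.5° + 2.5° = -125.0°.

125.0°W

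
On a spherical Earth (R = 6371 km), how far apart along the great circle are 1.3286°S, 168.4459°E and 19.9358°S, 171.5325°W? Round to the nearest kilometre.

3003 km

Δλ = -171.5325 − 168.4459 = -339.9784°; wrapped into (−180°, 180°]: 20.0216°.
Δφ = -19.9358 − -1.3286 = -18.6072°.
a = sin²(Δφ/2) + cos φ₁ · cos φ₂ · sin²(Δλ/2) = 0.054536.
c = 2·atan2(√a, √(1−a)) = 0.47141 rad → d = 6371·c ≈ 3003.35 km.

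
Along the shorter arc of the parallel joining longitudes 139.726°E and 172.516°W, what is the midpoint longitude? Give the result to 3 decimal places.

163.605°E

Signed shortest Δλ from +139.726° to -172.516° is +47.758°.
Midpoint longitude = +139.726° + (+47.758°)/2 = +139.726° + 23.879° = +163.605°.
(The naïve average (+139.726 + -172.516)/2 = -16.395° is on the wrong side of the globe.)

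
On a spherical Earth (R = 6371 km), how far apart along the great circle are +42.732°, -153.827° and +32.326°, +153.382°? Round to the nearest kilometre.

4717 km

Δλ = 153.382 − -153.827 = 307.209°; wrapped into (−180°, 180°]: -52.791°.
Δφ = 32.326 − 42.732 = -10.406°.
a = sin²(Δφ/2) + cos φ₁ · cos φ₂ · sin²(Δλ/2) = 0.130897.
c = 2·atan2(√a, √(1−a)) = 0.74039 rad → d = 6371·c ≈ 4717.02 km.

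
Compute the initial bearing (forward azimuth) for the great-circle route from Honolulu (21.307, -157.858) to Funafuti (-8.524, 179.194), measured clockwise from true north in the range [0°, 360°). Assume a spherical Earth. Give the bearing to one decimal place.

Δλ = 179.194 − -157.858 = 337.052°; wrapped into (−180°, 180°]: -22.948°.
θ = atan2( sin Δλ · cos φ₂ , cos φ₁ · sin φ₂ − sin φ₁ · cos φ₂ · cos Δλ )
  = atan2(-0.38559, -0.46900) = -140.575° → normalised to [0°, 360°): 219.425°.

219.4°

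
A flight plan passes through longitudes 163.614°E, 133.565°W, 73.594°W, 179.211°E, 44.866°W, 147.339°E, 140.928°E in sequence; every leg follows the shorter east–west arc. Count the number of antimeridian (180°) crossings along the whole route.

Leg 1: +163.614° → -133.565°, shortest Δλ = 62.821° (east) — crosses 180°.
Leg 2: -133.565° → -73.594°, shortest Δλ = 59.971° (east) — does not cross 180°.
Leg 3: -73.594° → +179.211°, shortest Δλ = -107.195° (west) — crosses 180°.
Leg 4: +179.211° → -44.866°, shortest Δλ = 135.923° (east) — crosses 180°.
Leg 5: -44.866° → +147.339°, shortest Δλ = -167.795° (west) — crosses 180°.
Leg 6: +147.339° → +140.928°, shortest Δλ = -6.411° (west) — does not cross 180°.
Total crossings: 4.

4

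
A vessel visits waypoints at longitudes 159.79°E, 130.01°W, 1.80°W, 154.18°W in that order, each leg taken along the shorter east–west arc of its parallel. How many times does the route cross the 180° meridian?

Leg 1: +159.79° → -130.01°, shortest Δλ = 70.2° (east) — crosses 180°.
Leg 2: -130.01° → -1.80°, shortest Δλ = 128.21° (east) — does not cross 180°.
Leg 3: -1.80° → -154.18°, shortest Δλ = -152.38° (west) — does not cross 180°.
Total crossings: 1.

1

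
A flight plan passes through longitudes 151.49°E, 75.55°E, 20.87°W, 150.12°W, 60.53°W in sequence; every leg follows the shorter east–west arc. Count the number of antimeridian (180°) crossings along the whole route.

0

Leg 1: +151.49° → +75.55°, shortest Δλ = -75.94° (west) — does not cross 180°.
Leg 2: +75.55° → -20.87°, shortest Δλ = -96.42° (west) — does not cross 180°.
Leg 3: -20.87° → -150.12°, shortest Δλ = -129.25° (west) — does not cross 180°.
Leg 4: -150.12° → -60.53°, shortest Δλ = 89.59° (east) — does not cross 180°.
Total crossings: 0.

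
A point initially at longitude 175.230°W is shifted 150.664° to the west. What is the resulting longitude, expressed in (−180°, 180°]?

34.106°E

Start at -175.230°; shift −150.664° → -325.894°.
-325.894° lies outside (−180°, 180°]; add 360° → +34.106°.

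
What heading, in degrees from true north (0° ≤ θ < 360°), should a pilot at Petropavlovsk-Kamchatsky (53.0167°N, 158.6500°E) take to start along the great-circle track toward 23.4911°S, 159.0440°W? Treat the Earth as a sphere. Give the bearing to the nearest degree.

Δλ = -159.0440 − 158.6500 = -317.6940°; wrapped into (−180°, 180°]: 42.3060°.
θ = atan2( sin Δλ · cos φ₂ , cos φ₁ · sin φ₂ − sin φ₁ · cos φ₂ · cos Δλ )
  = atan2(0.61731, -0.78160) = 141.698° → normalised to [0°, 360°): 141.698°.

142°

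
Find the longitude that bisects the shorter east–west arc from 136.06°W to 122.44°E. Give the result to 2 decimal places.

Signed shortest Δλ from -136.06° to +122.44° is -101.50°.
Midpoint longitude = -136.06° + (-101.50°)/2 = -136.06° − 50.75° = -186.81°.
Normalise into (−180°, 180°]: +173.19°.
(The naïve average (-136.06 + +122.44)/2 = -6.81° is on the wrong side of the globe.)

173.19°E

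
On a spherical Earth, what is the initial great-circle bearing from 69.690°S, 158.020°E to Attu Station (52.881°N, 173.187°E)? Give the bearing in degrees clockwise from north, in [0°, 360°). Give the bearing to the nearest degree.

11°

Δλ = 173.187 − 158.020 = 15.167°.
θ = atan2( sin Δλ · cos φ₂ , cos φ₁ · sin φ₂ − sin φ₁ · cos φ₂ · cos Δλ )
  = atan2(0.15789, 0.82301) = 10.860° → normalised to [0°, 360°): 10.860°.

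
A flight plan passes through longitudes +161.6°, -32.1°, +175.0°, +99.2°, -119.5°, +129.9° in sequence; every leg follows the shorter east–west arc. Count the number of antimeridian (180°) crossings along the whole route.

4

Leg 1: +161.6° → -32.1°, shortest Δλ = 166.3° (east) — crosses 180°.
Leg 2: -32.1° → +175.0°, shortest Δλ = -152.9° (west) — crosses 180°.
Leg 3: +175.0° → +99.2°, shortest Δλ = -75.8° (west) — does not cross 180°.
Leg 4: +99.2° → -119.5°, shortest Δλ = 141.3° (east) — crosses 180°.
Leg 5: -119.5° → +129.9°, shortest Δλ = -110.6° (west) — crosses 180°.
Total crossings: 4.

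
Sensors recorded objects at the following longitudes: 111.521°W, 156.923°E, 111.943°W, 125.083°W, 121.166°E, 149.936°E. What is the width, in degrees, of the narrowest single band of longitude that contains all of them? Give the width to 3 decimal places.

Sort the longitudes: -125.083°, -111.943°, -111.521°, +121.166°, +149.936°, +156.923°.
Eastward gaps between consecutive values (wrapping around): 13.140°, 0.422°, 232.687°, 28.770°, 6.987°, 77.994°.
Largest gap = 232.687° ⇒ minimal covering band is its complement: 360° − 232.687° = 127.313°.
Band runs from +121.166° eastward to -111.521°, crossing the antimeridian.

127.313°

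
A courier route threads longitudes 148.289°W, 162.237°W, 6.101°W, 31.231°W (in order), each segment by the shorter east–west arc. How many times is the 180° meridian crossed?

0

Leg 1: -148.289° → -162.237°, shortest Δλ = -13.948° (west) — does not cross 180°.
Leg 2: -162.237° → -6.101°, shortest Δλ = 156.136° (east) — does not cross 180°.
Leg 3: -6.101° → -31.231°, shortest Δλ = -25.13° (west) — does not cross 180°.
Total crossings: 0.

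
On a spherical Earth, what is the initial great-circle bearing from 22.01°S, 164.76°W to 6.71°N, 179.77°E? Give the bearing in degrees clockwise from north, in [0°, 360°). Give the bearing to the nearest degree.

330°

Δλ = 179.77 − -164.76 = 344.53°; wrapped into (−180°, 180°]: -15.47°.
θ = atan2( sin Δλ · cos φ₂ , cos φ₁ · sin φ₂ − sin φ₁ · cos φ₂ · cos Δλ )
  = atan2(-0.26491, 0.46704) = -29.562° → normalised to [0°, 360°): 330.438°.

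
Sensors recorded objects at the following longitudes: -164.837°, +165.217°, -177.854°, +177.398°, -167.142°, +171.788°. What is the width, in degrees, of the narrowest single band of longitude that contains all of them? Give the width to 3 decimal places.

Sort the longitudes: -177.854°, -167.142°, -164.837°, +165.217°, +171.788°, +177.398°.
Eastward gaps between consecutive values (wrapping around): 10.712°, 2.305°, 330.054°, 6.571°, 5.610°, 4.748°.
Largest gap = 330.054° ⇒ minimal covering band is its complement: 360° − 330.054° = 29.946°.
Band runs from +165.217° eastward to -164.837°, crossing the antimeridian.

29.946°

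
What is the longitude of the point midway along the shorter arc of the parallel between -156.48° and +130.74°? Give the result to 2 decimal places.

+167.13°

Signed shortest Δλ from -156.48° to +130.74° is -72.78°.
Midpoint longitude = -156.48° + (-72.78°)/2 = -156.48° − 36.39° = -192.87°.
Normalise into (−180°, 180°]: +167.13°.
(The naïve average (-156.48 + +130.74)/2 = -12.87° is on the wrong side of the globe.)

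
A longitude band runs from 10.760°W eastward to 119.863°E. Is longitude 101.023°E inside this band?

Band width going east from -10.760° to +119.863°: ((119.863 − -10.760) mod 360) = 130.623°.
Offset of +101.023° east of the west edge: ((101.023 − -10.760) mod 360) = 111.783°.
111.783° ≤ 130.623° ⇒ inside.

Yes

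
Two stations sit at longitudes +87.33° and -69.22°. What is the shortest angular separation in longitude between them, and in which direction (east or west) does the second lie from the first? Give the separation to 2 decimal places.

156.55° west

Raw difference: -69.22 − 87.33 = -156.55°.
Normalise into (−180°, 180°]: -156.55° stays -156.55°.
Negative ⇒ the second point lies to the west; separation 156.55°.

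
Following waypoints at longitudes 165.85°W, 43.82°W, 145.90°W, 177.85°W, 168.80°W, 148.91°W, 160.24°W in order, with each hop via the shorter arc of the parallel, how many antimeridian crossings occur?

0

Leg 1: -165.85° → -43.82°, shortest Δλ = 122.03° (east) — does not cross 180°.
Leg 2: -43.82° → -145.90°, shortest Δλ = -102.08° (west) — does not cross 180°.
Leg 3: -145.90° → -177.85°, shortest Δλ = -31.95° (west) — does not cross 180°.
Leg 4: -177.85° → -168.80°, shortest Δλ = 9.05° (east) — does not cross 180°.
Leg 5: -168.80° → -148.91°, shortest Δλ = 19.89° (east) — does not cross 180°.
Leg 6: -148.91° → -160.24°, shortest Δλ = -11.33° (west) — does not cross 180°.
Total crossings: 0.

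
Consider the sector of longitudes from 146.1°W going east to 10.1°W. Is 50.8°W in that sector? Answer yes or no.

Yes

Band width going east from -146.1° to -10.1°: ((-10.1 − -146.1) mod 360) = 136.0°.
Offset of -50.8° east of the west edge: ((-50.8 − -146.1) mod 360) = 95.3°.
95.3° ≤ 136.0° ⇒ inside.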